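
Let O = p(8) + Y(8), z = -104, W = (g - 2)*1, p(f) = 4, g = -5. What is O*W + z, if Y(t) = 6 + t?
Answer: -230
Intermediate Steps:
W = -7 (W = (-5 - 2)*1 = -7*1 = -7)
O = 18 (O = 4 + (6 + 8) = 4 + 14 = 18)
O*W + z = 18*(-7) - 104 = -126 - 104 = -230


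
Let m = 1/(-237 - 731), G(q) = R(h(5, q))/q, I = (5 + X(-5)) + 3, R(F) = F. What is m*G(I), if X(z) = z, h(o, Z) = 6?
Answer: -1/484 ≈ -0.0020661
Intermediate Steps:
I = 3 (I = (5 - 5) + 3 = 0 + 3 = 3)
G(q) = 6/q
m = -1/968 (m = 1/(-968) = -1/968 ≈ -0.0010331)
m*G(I) = -3/(484*3) = -1/968*2 = -1/484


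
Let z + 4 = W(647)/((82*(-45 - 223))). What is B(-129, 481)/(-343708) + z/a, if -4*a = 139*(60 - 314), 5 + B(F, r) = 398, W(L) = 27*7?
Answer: -13313617037/8333680104514 ≈ -0.0015976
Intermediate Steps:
W(L) = 189
B(F, r) = 393 (B(F, r) = -5 + 398 = 393)
a = 17653/2 (a = -139*(60 - 314)/4 = -139*(-254)/4 = -¼*(-35306) = 17653/2 ≈ 8826.5)
z = -88093/21976 (z = -4 + 189/((82*(-45 - 223))) = -4 + 189/((82*(-268))) = -4 + 189/(-21976) = -4 + 189*(-1/21976) = -4 - 189/21976 = -88093/21976 ≈ -4.0086)
B(-129, 481)/(-343708) + z/a = 393/(-343708) - 88093/(21976*17653/2) = 393*(-1/343708) - 88093/21976*2/17653 = -393/343708 - 88093/193971164 = -13313617037/8333680104514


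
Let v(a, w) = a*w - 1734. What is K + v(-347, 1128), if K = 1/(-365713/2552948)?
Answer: -143782618898/365713 ≈ -3.9316e+5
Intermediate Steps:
K = -2552948/365713 (K = 1/(-365713*1/2552948) = 1/(-365713/2552948) = -2552948/365713 ≈ -6.9807)
v(a, w) = -1734 + a*w
K + v(-347, 1128) = -2552948/365713 + (-1734 - 347*1128) = -2552948/365713 + (-1734 - 391416) = -2552948/365713 - 393150 = -143782618898/365713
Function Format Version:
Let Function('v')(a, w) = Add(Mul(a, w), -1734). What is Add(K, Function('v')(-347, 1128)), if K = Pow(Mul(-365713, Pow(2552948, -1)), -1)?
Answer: Rational(-143782618898, 365713) ≈ -3.9316e+5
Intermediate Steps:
K = Rational(-2552948, 365713) (K = Pow(Mul(-365713, Rational(1, 2552948)), -1) = Pow(Rational(-365713, 2552948), -1) = Rational(-2552948, 365713) ≈ -6.9807)
Function('v')(a, w) = Add(-1734, Mul(a, w))
Add(K, Function('v')(-347, 1128)) = Add(Rational(-2552948, 365713), Add(-1734, Mul(-347, 1128))) = Add(Rational(-2552948, 365713), Add(-1734, -391416)) = Add(Rational(-2552948, 365713), -393150) = Rational(-143782618898, 365713)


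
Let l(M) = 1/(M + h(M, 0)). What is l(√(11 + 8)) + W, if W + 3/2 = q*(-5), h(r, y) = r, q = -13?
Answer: 127/2 + √19/38 ≈ 63.615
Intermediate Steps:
W = 127/2 (W = -3/2 - 13*(-5) = -3/2 + 65 = 127/2 ≈ 63.500)
l(M) = 1/(2*M) (l(M) = 1/(M + M) = 1/(2*M))
l(√(11 + 8)) + W = 1/(2*(√(11 + 8))) + 127/2 = 1/(2*(√19)) + 127/2 = (√19/19)/2 + 127/2 = √19/38 + 127/2 = 127/2 + √19/38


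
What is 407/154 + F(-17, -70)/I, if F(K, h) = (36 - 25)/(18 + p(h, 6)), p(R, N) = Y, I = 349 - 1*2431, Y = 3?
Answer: 57770/21861 ≈ 2.6426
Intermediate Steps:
I = -2082 (I = 349 - 2431 = -2082)
p(R, N) = 3
F(K, h) = 11/21 (F(K, h) = (36 - 25)/(18 + 3) = 11/21)
407/154 + F(-17, -70)/I = 407/154 + (11/21)/(-2082) = 407*(1/154) + (11/21)*(-1/2082) = 37/14 - 11/43722 = 57770/21861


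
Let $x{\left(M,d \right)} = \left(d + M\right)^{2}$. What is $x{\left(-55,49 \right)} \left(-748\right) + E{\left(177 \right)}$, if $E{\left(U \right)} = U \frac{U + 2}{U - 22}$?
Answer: $- \frac{4142157}{155} \approx -26724.0$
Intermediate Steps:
$x{\left(M,d \right)} = \left(M + d\right)^{2}$
$E{\left(U \right)} = \frac{U \left(2 + U\right)}{-22 + U}$ ($E{\left(U \right)} = U \frac{2 + U}{-22 + U} = \frac{U \left(2 + U\right)}{-22 + U}$)
$x{\left(-55,49 \right)} \left(-748\right) + E{\left(177 \right)} = \left(-55 + 49\right)^{2} \left(-748\right) + \frac{177 \left(2 + 177\right)}{-22 + 177} = \left(-6\right)^{2} \left(-748\right) + 177 \cdot \frac{1}{155} \cdot 179 = 36 \left(-748\right) + 177 \cdot \frac{1}{155} \cdot 179 = -26928 + \frac{31683}{155} = - \frac{4142157}{155}$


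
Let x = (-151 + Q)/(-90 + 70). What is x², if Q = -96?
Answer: 61009/400 ≈ 152.52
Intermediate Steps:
x = 247/20 (x = (-151 - 96)/(-90 + 70) = -247/(-20) = -247*(-1/20) = 247/20 ≈ 12.350)
x² = (247/20)² = 61009/400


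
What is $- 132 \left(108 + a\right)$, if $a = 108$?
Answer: $-28512$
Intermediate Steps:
$- 132 \left(108 + a\right) = - 132 \left(108 + 108\right) = - 132 \cdot 216 = \left(-1\right) 28512 = -28512$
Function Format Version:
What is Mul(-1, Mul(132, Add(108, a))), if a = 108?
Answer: -28512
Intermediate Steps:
Mul(-1, Mul(132, Add(108, a))) = Mul(-1, Mul(132, Add(108, 108))) = Mul(-1, Mul(132, 216)) = Mul(-1, 28512) = -28512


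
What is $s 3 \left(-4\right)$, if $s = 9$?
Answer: $-108$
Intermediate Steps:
$s 3 \left(-4\right) = 9 \cdot 3 \left(-4\right) = 27 \left(-4\right) = -108$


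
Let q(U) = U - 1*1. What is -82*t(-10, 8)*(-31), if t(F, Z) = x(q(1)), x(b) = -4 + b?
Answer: -10168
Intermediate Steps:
q(U) = -1 + U (q(U) = U - 1 = -1 + U)
t(F, Z) = -4 (t(F, Z) = -4 + (-1 + 1) = -4 + 0 = -4)
-82*t(-10, 8)*(-31) = -82*(-4)*(-31) = 328*(-31) = -10168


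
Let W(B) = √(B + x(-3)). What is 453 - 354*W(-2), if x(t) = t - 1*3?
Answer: 453 - 708*I*√2 ≈ 453.0 - 1001.3*I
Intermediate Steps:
x(t) = -3 + t (x(t) = t - 3 = -3 + t)
W(B) = √(-6 + B) (W(B) = √(B + (-3 - 3)) = √(B - 6) = √(-6 + B))
453 - 354*W(-2) = 453 - 354*√(-6 - 2) = 453 - 708*I*√2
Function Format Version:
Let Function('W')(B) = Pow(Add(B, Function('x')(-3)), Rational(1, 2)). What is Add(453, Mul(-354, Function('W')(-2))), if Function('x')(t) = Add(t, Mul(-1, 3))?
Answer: Add(453, Mul(-708, I, Pow(2, Rational(1, 2)))) ≈ Add(453.00, Mul(-1001.3, I))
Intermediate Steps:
Function('x')(t) = Add(-3, t) (Function('x')(t) = Add(t, -3) = Add(-3, t))
Function('W')(B) = Pow(Add(-6, B), Rational(1, 2)) (Function('W')(B) = Pow(Add(B, Add(-3, -3)), Rational(1, 2)) = Pow(Add(B, -6), Rational(1, 2)) = Pow(Add(-6, B), Rational(1, 2)))
Add(453, Mul(-354, Function('W')(-2))) = Add(453, Mul(-354, Pow(Add(-6, -2), Rational(1, 2)))) = Add(453, Mul(-354, Pow(-8, Rational(1, 2)))) = Add(453, Mul(-354, Mul(2, I, Pow(2, Rational(1, 2))))) = Add(453, Mul(-708, I, Pow(2, Rational(1, 2))))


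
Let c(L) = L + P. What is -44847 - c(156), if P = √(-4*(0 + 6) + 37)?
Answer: -45003 - √13 ≈ -45007.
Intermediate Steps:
P = √13 (P = √(-4*6 + 37) = √(-24 + 37) = √13 ≈ 3.6056)
c(L) = L + √13
-44847 - c(156) = -44847 - (156 + √13) = -44847 + (-156 - √13) = -45003 - √13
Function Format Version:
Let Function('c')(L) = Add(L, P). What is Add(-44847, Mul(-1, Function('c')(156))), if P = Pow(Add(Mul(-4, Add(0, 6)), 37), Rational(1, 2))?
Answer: Add(-45003, Mul(-1, Pow(13, Rational(1, 2)))) ≈ -45007.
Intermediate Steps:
P = Pow(13, Rational(1, 2)) (P = Pow(Add(Mul(-4, 6), 37), Rational(1, 2)) = Pow(Add(-24, 37), Rational(1, 2)) = Pow(13, Rational(1, 2)) ≈ 3.6056)
Function('c')(L) = Add(L, Pow(13, Rational(1, 2)))
Add(-44847, Mul(-1, Function('c')(156))) = Add(-44847, Mul(-1, Add(156, Pow(13, Rational(1, 2))))) = Add(-44847, Add(-156, Mul(-1, Pow(13, Rational(1, 2))))) = Add(-45003, Mul(-1, Pow(13, Rational(1, 2))))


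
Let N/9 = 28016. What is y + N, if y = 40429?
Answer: 292573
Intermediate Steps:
N = 252144 (N = 9*28016 = 252144)
y + N = 40429 + 252144 = 292573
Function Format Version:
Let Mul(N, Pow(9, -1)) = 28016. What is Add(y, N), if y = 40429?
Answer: 292573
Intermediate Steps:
N = 252144 (N = Mul(9, 28016) = 252144)
Add(y, N) = Add(40429, 252144) = 292573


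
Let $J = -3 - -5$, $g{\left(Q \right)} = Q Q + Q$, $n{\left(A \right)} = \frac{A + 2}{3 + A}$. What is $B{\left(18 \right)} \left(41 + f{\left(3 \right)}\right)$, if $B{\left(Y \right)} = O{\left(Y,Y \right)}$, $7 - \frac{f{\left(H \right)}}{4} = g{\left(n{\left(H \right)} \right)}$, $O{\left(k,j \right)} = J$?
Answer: $\frac{1132}{9} \approx 125.78$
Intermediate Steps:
$n{\left(A \right)} = \frac{2 + A}{3 + A}$
$g{\left(Q \right)} = Q + Q^{2}$ ($g{\left(Q \right)} = Q^{2} + Q = Q + Q^{2}$)
$J = 2$ ($J = -3 + 5 = 2$)
$O{\left(k,j \right)} = 2$
$f{\left(H \right)} = 28 - \frac{4 \left(1 + \frac{2 + H}{3 + H}\right) \left(2 + H\right)}{3 + H}$ ($f{\left(H \right)} = 28 - 4 \frac{2 + H}{3 + H} \left(1 + \frac{2 + H}{3 + H}\right) = 28 - 4 \frac{\left(1 + \frac{2 + H}{3 + H}\right) \left(2 + H\right)}{3 + H} = 28 - \frac{4 \left(1 + \frac{2 + H}{3 + H}\right) \left(2 + H\right)}{3 + H}$)
$B{\left(Y \right)} = 2$
$B{\left(18 \right)} \left(41 + f{\left(3 \right)}\right) = 2 \left(41 + \frac{4 \left(53 + 5 \cdot 3^{2} + 33 \cdot 3\right)}{9 + 3^{2} + 6 \cdot 3}\right) = 2 \left(41 + \frac{4 \left(53 + 5 \cdot 9 + 99\right)}{9 + 9 + 18}\right) = 2 \left(41 + \frac{4 \left(53 + 45 + 99\right)}{36}\right) = 2 \left(41 + 4 \cdot \frac{1}{36} \cdot 197\right) = 2 \left(41 + \frac{197}{9}\right) = 2 \cdot \frac{566}{9} = \frac{1132}{9}$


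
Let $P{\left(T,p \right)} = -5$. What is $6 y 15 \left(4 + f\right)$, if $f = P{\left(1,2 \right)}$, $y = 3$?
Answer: $-270$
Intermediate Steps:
$f = -5$
$6 y 15 \left(4 + f\right) = 6 \cdot 3 \cdot 15 \left(4 - 5\right) = 18 \cdot 15 \left(-1\right) = 270 \left(-1\right) = -270$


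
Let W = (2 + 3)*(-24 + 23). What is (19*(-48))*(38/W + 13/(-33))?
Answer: 400976/55 ≈ 7290.5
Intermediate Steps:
W = -5 (W = 5*(-1) = -5)
(19*(-48))*(38/W + 13/(-33)) = (19*(-48))*(38/(-5) + 13/(-33)) = -912*(38*(-⅕) + 13*(-1/33)) = -912*(-38/5 - 13/33) = -912*(-1319/165) = 400976/55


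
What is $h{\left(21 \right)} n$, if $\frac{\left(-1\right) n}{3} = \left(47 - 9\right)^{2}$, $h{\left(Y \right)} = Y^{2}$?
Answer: $-1910412$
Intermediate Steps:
$n = -4332$ ($n = - 3 \left(47 - 9\right)^{2} = - 3 \cdot 38^{2} = \left(-3\right) 1444 = -4332$)
$h{\left(21 \right)} n = 21^{2} \left(-4332\right) = 441 \left(-4332\right) = -1910412$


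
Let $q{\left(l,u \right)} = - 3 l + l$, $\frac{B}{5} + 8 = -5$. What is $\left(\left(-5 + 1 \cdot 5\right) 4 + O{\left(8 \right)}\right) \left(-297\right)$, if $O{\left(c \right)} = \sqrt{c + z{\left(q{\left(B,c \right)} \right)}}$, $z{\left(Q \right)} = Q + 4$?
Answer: $- 297 \sqrt{142} \approx -3539.2$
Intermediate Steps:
$B = -65$ ($B = -40 + 5 \left(-5\right) = -40 - 25 = -65$)
$q{\left(l,u \right)} = - 2 l$
$z{\left(Q \right)} = 4 + Q$
$O{\left(c \right)} = \sqrt{134 + c}$ ($O{\left(c \right)} = \sqrt{c + \left(4 - -130\right)} = \sqrt{c + \left(4 + 130\right)} = \sqrt{c + 134} = \sqrt{134 + c}$)
$\left(\left(-5 + 1 \cdot 5\right) 4 + O{\left(8 \right)}\right) \left(-297\right) = \left(\left(-5 + 1 \cdot 5\right) 4 + \sqrt{134 + 8}\right) \left(-297\right) = \left(\left(-5 + 5\right) 4 + \sqrt{142}\right) \left(-297\right) = \left(0 \cdot 4 + \sqrt{142}\right) \left(-297\right) = \left(0 + \sqrt{142}\right) \left(-297\right) = \sqrt{142} \left(-297\right) = - 297 \sqrt{142}$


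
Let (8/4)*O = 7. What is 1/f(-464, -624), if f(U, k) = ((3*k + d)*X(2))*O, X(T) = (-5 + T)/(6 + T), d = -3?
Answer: 16/39375 ≈ 0.00040635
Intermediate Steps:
X(T) = (-5 + T)/(6 + T)
O = 7/2 (O = (½)*7 = 7/2 ≈ 3.5000)
f(U, k) = 63/16 - 63*k/16 (f(U, k) = ((3*k - 3)*((-5 + 2)/(6 + 2)))*(7/2) = ((-3 + 3*k)*(-3/8))*(7/2) = (9/8 - 9*k/8)*(7/2) = 63/16 - 63*k/16)
1/f(-464, -624) = 1/(63/16 - 63/16*(-624)) = 1/(63/16 + 2457) = 1/(39375/16) = 16/39375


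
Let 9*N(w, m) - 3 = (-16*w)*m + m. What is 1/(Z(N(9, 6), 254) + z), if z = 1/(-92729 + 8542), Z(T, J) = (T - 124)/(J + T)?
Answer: -4461911/6145704 ≈ -0.72602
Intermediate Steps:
N(w, m) = ⅓ + m/9 - 16*m*w/9 (N(w, m) = ⅓ + ((-16*w)*m + m)/9 = ⅓ + (-16*m*w + m)/9 = ⅓ + (m - 16*m*w)/9 = ⅓ + (m/9 - 16*m*w/9) = ⅓ + m/9 - 16*m*w/9)
Z(T, J) = (-124 + T)/(J + T)
z = -1/84187 (z = 1/(-84187) = -1/84187 ≈ -1.1878e-5)
1/(Z(N(9, 6), 254) + z) = 1/((-124 + (⅓ + (⅑)*6 - 16/9*6*9))/(254 + (⅓ + (⅑)*6 - 16/9*6*9)) - 1/84187) = 1/((-124 + (⅓ + ⅔ - 96))/(254 + (⅓ + ⅔ - 96)) - 1/84187) = 1/((-124 - 95)/(254 - 95) - 1/84187) = 1/(-219/159 - 1/84187) = 1/((1/159)*(-219) - 1/84187) = 1/(-73/53 - 1/84187) = 1/(-6145704/4461911) = -4461911/6145704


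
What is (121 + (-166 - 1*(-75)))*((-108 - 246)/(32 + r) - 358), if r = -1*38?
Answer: -8970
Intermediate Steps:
r = -38
(121 + (-166 - 1*(-75)))*((-108 - 246)/(32 + r) - 358) = (121 + (-166 - 1*(-75)))*((-108 - 246)/(32 - 38) - 358) = (121 + (-166 + 75))*(-354/(-6) - 358) = (121 - 91)*(-354*(-⅙) - 358) = 30*(59 - 358) = 30*(-299) = -8970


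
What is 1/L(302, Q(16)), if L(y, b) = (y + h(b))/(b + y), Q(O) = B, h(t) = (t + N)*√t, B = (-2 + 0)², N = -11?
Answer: 17/16 ≈ 1.0625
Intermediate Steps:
B = 4 (B = (-2)² = 4)
h(t) = √t*(-11 + t) (h(t) = (t - 11)*√t = (-11 + t)*√t = √t*(-11 + t))
Q(O) = 4
L(y, b) = (y + √b*(-11 + b))/(b + y)
1/L(302, Q(16)) = 1/((302 + √4*(-11 + 4))/(4 + 302)) = 1/((302 + 2*(-7))/306) = 1/((302 - 14)/306) = 1/((1/306)*288) = 1/(16/17) = 17/16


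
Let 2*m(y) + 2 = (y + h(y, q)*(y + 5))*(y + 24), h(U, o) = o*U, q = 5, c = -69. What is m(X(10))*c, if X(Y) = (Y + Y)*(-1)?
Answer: -204171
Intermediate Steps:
h(U, o) = U*o
X(Y) = -2*Y (X(Y) = (2*Y)*(-1) = -2*Y)
m(y) = -1 + (24 + y)*(y + 5*y*(5 + y))/2 (m(y) = -1 + ((y + (y*5)*(y + 5))*(y + 24))/2 = -1 + ((y + (5*y)*(5 + y))*(24 + y))/2 = -1 + ((y + 5*y*(5 + y))*(24 + y))/2 = -1 + ((24 + y)*(y + 5*y*(5 + y)))/2 = -1 + (24 + y)*(y + 5*y*(5 + y))/2)
m(X(10))*c = (-1 + 73*(-2*10)**2 + 312*(-2*10) + 5*(-2*10)**3/2)*(-69) = (-1 + 73*(-20)**2 + 312*(-20) + (5/2)*(-20)**3)*(-69) = (-1 + 73*400 - 6240 + (5/2)*(-8000))*(-69) = (-1 + 29200 - 6240 - 20000)*(-69) = 2959*(-69) = -204171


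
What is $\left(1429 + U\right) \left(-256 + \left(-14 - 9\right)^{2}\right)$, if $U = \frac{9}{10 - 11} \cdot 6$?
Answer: $375375$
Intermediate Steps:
$U = -54$ ($U = \frac{9}{-1} \cdot 6 = 9 \left(-1\right) 6 = \left(-9\right) 6 = -54$)
$\left(1429 + U\right) \left(-256 + \left(-14 - 9\right)^{2}\right) = \left(1429 - 54\right) \left(-256 + \left(-14 - 9\right)^{2}\right) = 1375 \left(-256 + \left(-23\right)^{2}\right) = 1375 \left(-256 + 529\right) = 1375 \cdot 273 = 375375$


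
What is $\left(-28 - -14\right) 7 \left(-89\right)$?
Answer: $8722$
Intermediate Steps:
$\left(-28 - -14\right) 7 \left(-89\right) = \left(-28 + 14\right) 7 \left(-89\right) = \left(-14\right) 7 \left(-89\right) = \left(-98\right) \left(-89\right) = 8722$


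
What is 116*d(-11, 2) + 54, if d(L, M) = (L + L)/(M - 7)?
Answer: 2822/5 ≈ 564.40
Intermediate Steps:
d(L, M) = 2*L/(-7 + M) (d(L, M) = (2*L)/(-7 + M) = 2*L/(-7 + M))
116*d(-11, 2) + 54 = 116*(2*(-11)/(-7 + 2)) + 54 = 116*(2*(-11)/(-5)) + 54 = 116*(2*(-11)*(-⅕)) + 54 = 116*(22/5) + 54 = 2552/5 + 54 = 2822/5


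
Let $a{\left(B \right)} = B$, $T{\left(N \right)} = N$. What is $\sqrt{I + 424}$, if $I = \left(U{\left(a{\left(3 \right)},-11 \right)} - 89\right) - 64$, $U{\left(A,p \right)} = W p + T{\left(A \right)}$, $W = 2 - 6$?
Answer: $\sqrt{318} \approx 17.833$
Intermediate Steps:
$W = -4$
$U{\left(A,p \right)} = A - 4 p$ ($U{\left(A,p \right)} = - 4 p + A = A - 4 p$)
$I = -106$ ($I = \left(\left(3 - -44\right) - 89\right) - 64 = \left(\left(3 + 44\right) - 89\right) - 64 = \left(47 - 89\right) - 64 = -42 - 64 = -106$)
$\sqrt{I + 424} = \sqrt{-106 + 424} = \sqrt{318}$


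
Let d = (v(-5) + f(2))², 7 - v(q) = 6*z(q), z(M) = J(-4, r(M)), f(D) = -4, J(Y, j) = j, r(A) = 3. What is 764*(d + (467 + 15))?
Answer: 540148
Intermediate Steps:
z(M) = 3
v(q) = -11 (v(q) = 7 - 6*3 = 7 - 1*18 = 7 - 18 = -11)
d = 225 (d = (-11 - 4)² = (-15)² = 225)
764*(d + (467 + 15)) = 764*(225 + (467 + 15)) = 764*(225 + 482) = 764*707 = 540148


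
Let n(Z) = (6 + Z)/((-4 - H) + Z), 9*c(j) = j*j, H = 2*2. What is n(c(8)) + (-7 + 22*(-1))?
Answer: -175/4 ≈ -43.750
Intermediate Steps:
H = 4
c(j) = j**2/9 (c(j) = (j*j)/9 = j**2/9)
n(Z) = (6 + Z)/(-8 + Z) (n(Z) = (6 + Z)/((-4 - 1*4) + Z) = (6 + Z)/((-4 - 4) + Z) = (6 + Z)/(-8 + Z))
n(c(8)) + (-7 + 22*(-1)) = (6 + (1/9)*8**2)/(-8 + (1/9)*8**2) + (-7 + 22*(-1)) = (6 + (1/9)*64)/(-8 + (1/9)*64) + (-7 - 22) = (6 + 64/9)/(-8 + 64/9) - 29 = (118/9)/(-8/9) - 29 = -9/8*118/9 - 29 = -59/4 - 29 = -175/4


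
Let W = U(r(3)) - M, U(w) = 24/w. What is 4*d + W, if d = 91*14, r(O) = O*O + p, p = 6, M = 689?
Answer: 22043/5 ≈ 4408.6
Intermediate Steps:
r(O) = 6 + O² (r(O) = O*O + 6 = O² + 6 = 6 + O²)
d = 1274
W = -3437/5 (W = 24/(6 + 3²) - 1*689 = 24/(6 + 9) - 689 = 24/15 - 689 = 24*(1/15) - 689 = 8/5 - 689 = -3437/5 ≈ -687.40)
4*d + W = 4*1274 - 3437/5 = 5096 - 3437/5 = 22043/5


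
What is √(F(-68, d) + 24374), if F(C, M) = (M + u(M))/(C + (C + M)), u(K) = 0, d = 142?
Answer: √219579/3 ≈ 156.20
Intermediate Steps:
F(C, M) = M/(M + 2*C) (F(C, M) = (M + 0)/(C + (C + M)) = M/(M + 2*C))
√(F(-68, d) + 24374) = √(142/(142 + 2*(-68)) + 24374) = √(142/(142 - 136) + 24374) = √(142/6 + 24374) = √(142*(⅙) + 24374) = √(71/3 + 24374) = √(73193/3) = √219579/3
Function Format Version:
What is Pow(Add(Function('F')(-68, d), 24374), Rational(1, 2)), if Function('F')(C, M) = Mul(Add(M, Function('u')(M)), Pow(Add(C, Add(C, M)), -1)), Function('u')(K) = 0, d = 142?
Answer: Mul(Rational(1, 3), Pow(219579, Rational(1, 2))) ≈ 156.20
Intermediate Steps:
Function('F')(C, M) = Mul(M, Pow(Add(M, Mul(2, C)), -1)) (Function('F')(C, M) = Mul(Add(M, 0), Pow(Add(C, Add(C, M)), -1)) = Mul(M, Pow(Add(M, Mul(2, C)), -1)))
Pow(Add(Function('F')(-68, d), 24374), Rational(1, 2)) = Pow(Add(Mul(142, Pow(Add(142, Mul(2, -68)), -1)), 24374), Rational(1, 2)) = Pow(Add(Mul(142, Pow(Add(142, -136), -1)), 24374), Rational(1, 2)) = Pow(Add(Mul(142, Pow(6, -1)), 24374), Rational(1, 2)) = Pow(Add(Mul(142, Rational(1, 6)), 24374), Rational(1, 2)) = Pow(Add(Rational(71, 3), 24374), Rational(1, 2)) = Pow(Rational(73193, 3), Rational(1, 2)) = Mul(Rational(1, 3), Pow(219579, Rational(1, 2)))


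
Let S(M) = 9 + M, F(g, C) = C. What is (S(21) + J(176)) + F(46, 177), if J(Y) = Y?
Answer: 383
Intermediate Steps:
(S(21) + J(176)) + F(46, 177) = ((9 + 21) + 176) + 177 = (30 + 176) + 177 = 206 + 177 = 383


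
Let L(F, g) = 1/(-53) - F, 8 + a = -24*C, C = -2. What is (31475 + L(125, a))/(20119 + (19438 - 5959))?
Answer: 1661549/1780694 ≈ 0.93309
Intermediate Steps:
a = 40 (a = -8 - 24*(-2) = -8 + 48 = 40)
L(F, g) = -1/53 - F
(31475 + L(125, a))/(20119 + (19438 - 5959)) = (31475 + (-1/53 - 1*125))/(20119 + (19438 - 5959)) = (31475 + (-1/53 - 125))/(20119 + 13479) = (31475 - 6626/53)/33598 = (1661549/53)*(1/33598) = 1661549/1780694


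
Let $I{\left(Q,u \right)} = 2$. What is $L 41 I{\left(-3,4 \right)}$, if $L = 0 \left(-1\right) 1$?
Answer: $0$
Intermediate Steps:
$L = 0$ ($L = 0 \cdot 1 = 0$)
$L 41 I{\left(-3,4 \right)} = 0 \cdot 41 \cdot 2 = 0 \cdot 2 = 0$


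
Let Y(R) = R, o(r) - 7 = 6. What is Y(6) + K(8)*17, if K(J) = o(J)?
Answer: 227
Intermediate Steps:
o(r) = 13 (o(r) = 7 + 6 = 13)
K(J) = 13
Y(6) + K(8)*17 = 6 + 13*17 = 6 + 221 = 227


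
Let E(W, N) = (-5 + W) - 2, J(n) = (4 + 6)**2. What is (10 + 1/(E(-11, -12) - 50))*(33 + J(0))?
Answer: 90307/68 ≈ 1328.0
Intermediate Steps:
J(n) = 100 (J(n) = 10**2 = 100)
E(W, N) = -7 + W
(10 + 1/(E(-11, -12) - 50))*(33 + J(0)) = (10 + 1/((-7 - 11) - 50))*(33 + 100) = (10 + 1/(-18 - 50))*133 = (10 + 1/(-68))*133 = (10 - 1/68)*133 = (679/68)*133 = 90307/68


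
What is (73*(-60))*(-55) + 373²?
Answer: 380029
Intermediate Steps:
(73*(-60))*(-55) + 373² = -4380*(-55) + 139129 = 240900 + 139129 = 380029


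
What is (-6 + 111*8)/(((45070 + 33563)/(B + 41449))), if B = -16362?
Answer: 2458526/8737 ≈ 281.39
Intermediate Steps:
(-6 + 111*8)/(((45070 + 33563)/(B + 41449))) = (-6 + 111*8)/(((45070 + 33563)/(-16362 + 41449))) = (-6 + 888)/((78633/25087)) = 882/((78633*(1/25087))) = 882/(78633/25087) = 882*(25087/78633) = 2458526/8737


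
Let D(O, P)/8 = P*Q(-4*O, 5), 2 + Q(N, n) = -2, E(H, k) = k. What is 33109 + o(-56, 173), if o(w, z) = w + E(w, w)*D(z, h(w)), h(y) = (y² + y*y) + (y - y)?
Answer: 11272477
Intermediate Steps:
Q(N, n) = -4 (Q(N, n) = -2 - 2 = -4)
h(y) = 2*y² (h(y) = (y² + y²) + 0 = 2*y² + 0 = 2*y²)
D(O, P) = -32*P (D(O, P) = 8*(P*(-4)) = 8*(-4*P) = -32*P)
o(w, z) = w - 64*w³ (o(w, z) = w + w*(-64*w²) = w - 64*w³)
33109 + o(-56, 173) = 33109 + (-56 - 64*(-56)³) = 33109 + (-56 - 64*(-175616)) = 33109 + (-56 + 11239424) = 33109 + 11239368 = 11272477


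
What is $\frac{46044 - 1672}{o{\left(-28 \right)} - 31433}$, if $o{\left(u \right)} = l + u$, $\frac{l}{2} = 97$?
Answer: $- \frac{44372}{31267} \approx -1.4191$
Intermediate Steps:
$l = 194$ ($l = 2 \cdot 97 = 194$)
$o{\left(u \right)} = 194 + u$
$\frac{46044 - 1672}{o{\left(-28 \right)} - 31433} = \frac{46044 - 1672}{\left(194 - 28\right) - 31433} = \frac{44372}{166 - 31433} = \frac{44372}{-31267} = 44372 \left(- \frac{1}{31267}\right) = - \frac{44372}{31267}$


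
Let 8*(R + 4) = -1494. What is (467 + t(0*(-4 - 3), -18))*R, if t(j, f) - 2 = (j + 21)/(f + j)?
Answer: -2141741/24 ≈ -89239.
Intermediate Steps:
R = -763/4 (R = -4 + (⅛)*(-1494) = -4 - 747/4 = -763/4 ≈ -190.75)
t(j, f) = 2 + (21 + j)/(f + j) (t(j, f) = 2 + (j + 21)/(f + j) = 2 + (21 + j)/(f + j))
(467 + t(0*(-4 - 3), -18))*R = (467 + (21 + 2*(-18) + 3*(0*(-4 - 3)))/(-18 + 0*(-4 - 3)))*(-763/4) = (467 + (21 - 36 + 3*(0*(-7)))/(-18 + 0*(-7)))*(-763/4) = (467 + (21 - 36 + 3*0)/(-18 + 0))*(-763/4) = (467 + (21 - 36 + 0)/(-18))*(-763/4) = (467 - 1/18*(-15))*(-763/4) = (467 + ⅚)*(-763/4) = (2807/6)*(-763/4) = -2141741/24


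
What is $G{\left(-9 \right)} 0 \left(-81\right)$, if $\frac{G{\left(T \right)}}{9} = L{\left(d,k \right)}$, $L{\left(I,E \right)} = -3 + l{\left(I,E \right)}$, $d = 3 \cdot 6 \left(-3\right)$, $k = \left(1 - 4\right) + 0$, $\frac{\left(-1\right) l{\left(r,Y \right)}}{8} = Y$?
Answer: $0$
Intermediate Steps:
$l{\left(r,Y \right)} = - 8 Y$
$k = -3$ ($k = -3 + 0 = -3$)
$d = -54$ ($d = 18 \left(-3\right) = -54$)
$L{\left(I,E \right)} = -3 - 8 E$
$G{\left(T \right)} = 189$ ($G{\left(T \right)} = 9 \left(-3 - -24\right) = 9 \left(-3 + 24\right) = 9 \cdot 21 = 189$)
$G{\left(-9 \right)} 0 \left(-81\right) = 189 \cdot 0 \left(-81\right) = 0 \left(-81\right) = 0$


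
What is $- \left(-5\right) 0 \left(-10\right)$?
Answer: $0$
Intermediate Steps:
$- \left(-5\right) 0 \left(-10\right) = \left(-1\right) 0 \left(-10\right) = 0 \left(-10\right) = 0$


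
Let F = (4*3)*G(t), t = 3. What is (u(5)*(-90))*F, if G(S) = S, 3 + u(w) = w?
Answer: -6480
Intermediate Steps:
u(w) = -3 + w
F = 36 (F = (4*3)*3 = 12*3 = 36)
(u(5)*(-90))*F = ((-3 + 5)*(-90))*36 = (2*(-90))*36 = -180*36 = -6480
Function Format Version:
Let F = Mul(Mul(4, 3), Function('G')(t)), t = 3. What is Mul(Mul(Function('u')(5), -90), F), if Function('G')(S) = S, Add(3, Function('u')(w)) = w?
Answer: -6480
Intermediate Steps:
Function('u')(w) = Add(-3, w)
F = 36 (F = Mul(Mul(4, 3), 3) = Mul(12, 3) = 36)
Mul(Mul(Function('u')(5), -90), F) = Mul(Mul(Add(-3, 5), -90), 36) = Mul(Mul(2, -90), 36) = Mul(-180, 36) = -6480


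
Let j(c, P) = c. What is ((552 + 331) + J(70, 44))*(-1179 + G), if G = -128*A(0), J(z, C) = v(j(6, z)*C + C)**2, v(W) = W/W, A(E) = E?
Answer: -1042236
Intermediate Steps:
v(W) = 1
J(z, C) = 1 (J(z, C) = 1**2 = 1)
G = 0 (G = -128*0 = 0)
((552 + 331) + J(70, 44))*(-1179 + G) = ((552 + 331) + 1)*(-1179 + 0) = (883 + 1)*(-1179) = 884*(-1179) = -1042236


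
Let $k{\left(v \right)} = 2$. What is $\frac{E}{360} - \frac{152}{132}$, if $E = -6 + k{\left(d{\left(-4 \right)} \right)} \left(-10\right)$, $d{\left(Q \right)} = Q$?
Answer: $- \frac{2423}{1980} \approx -1.2237$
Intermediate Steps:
$E = -26$ ($E = -6 + 2 \left(-10\right) = -6 - 20 = -26$)
$\frac{E}{360} - \frac{152}{132} = - \frac{26}{360} - \frac{152}{132} = \left(-26\right) \frac{1}{360} - \frac{38}{33} = - \frac{13}{180} - \frac{38}{33} = - \frac{2423}{1980}$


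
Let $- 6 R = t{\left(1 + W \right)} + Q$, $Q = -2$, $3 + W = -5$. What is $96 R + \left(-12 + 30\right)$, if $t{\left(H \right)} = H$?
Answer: $162$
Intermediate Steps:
$W = -8$ ($W = -3 - 5 = -8$)
$R = \frac{3}{2}$ ($R = - \frac{\left(1 - 8\right) - 2}{6} = - \frac{-7 - 2}{6} = \left(- \frac{1}{6}\right) \left(-9\right) = \frac{3}{2} \approx 1.5$)
$96 R + \left(-12 + 30\right) = 96 \cdot \frac{3}{2} + \left(-12 + 30\right) = 144 + 18 = 162$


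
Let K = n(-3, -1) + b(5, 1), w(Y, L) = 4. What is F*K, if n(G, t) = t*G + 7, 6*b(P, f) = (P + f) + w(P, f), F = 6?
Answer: 70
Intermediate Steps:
b(P, f) = ⅔ + P/6 + f/6 (b(P, f) = ((P + f) + 4)/6 = (4 + P + f)/6 = ⅔ + P/6 + f/6)
n(G, t) = 7 + G*t (n(G, t) = G*t + 7 = 7 + G*t)
K = 35/3 (K = (7 - 3*(-1)) + (⅔ + (⅙)*5 + (⅙)*1) = (7 + 3) + (⅔ + ⅚ + ⅙) = 10 + 5/3 = 35/3 ≈ 11.667)
F*K = 6*(35/3) = 70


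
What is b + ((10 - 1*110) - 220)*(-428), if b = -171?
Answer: 136789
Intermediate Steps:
b + ((10 - 1*110) - 220)*(-428) = -171 + ((10 - 1*110) - 220)*(-428) = -171 + ((10 - 110) - 220)*(-428) = -171 + (-100 - 220)*(-428) = -171 - 320*(-428) = -171 + 136960 = 136789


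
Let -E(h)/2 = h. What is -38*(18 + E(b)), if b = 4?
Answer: -380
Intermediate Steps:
E(h) = -2*h
-38*(18 + E(b)) = -38*(18 - 2*4) = -38*(18 - 8) = -38*10 = -380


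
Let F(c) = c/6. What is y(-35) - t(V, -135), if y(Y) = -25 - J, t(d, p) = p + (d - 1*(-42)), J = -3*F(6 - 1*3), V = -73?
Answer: 285/2 ≈ 142.50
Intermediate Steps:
F(c) = c/6 (F(c) = c*(⅙) = c/6)
J = -3/2 (J = -(6 - 1*3)/2 = -(6 - 3)/2 = -3/2 ≈ -1.5000)
t(d, p) = 42 + d + p (t(d, p) = p + (d + 42) = p + (42 + d) = 42 + d + p)
y(Y) = -47/2 (y(Y) = -25 - 1*(-3/2) = -25 + 3/2 = -47/2)
y(-35) - t(V, -135) = -47/2 - (42 - 73 - 135) = -47/2 - 1*(-166) = -47/2 + 166 = 285/2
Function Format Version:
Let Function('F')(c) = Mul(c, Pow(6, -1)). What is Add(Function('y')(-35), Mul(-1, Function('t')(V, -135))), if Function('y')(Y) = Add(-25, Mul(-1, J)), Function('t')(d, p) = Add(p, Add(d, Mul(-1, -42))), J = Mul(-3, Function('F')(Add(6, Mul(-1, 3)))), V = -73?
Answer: Rational(285, 2) ≈ 142.50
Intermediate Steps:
Function('F')(c) = Mul(Rational(1, 6), c) (Function('F')(c) = Mul(c, Rational(1, 6)) = Mul(Rational(1, 6), c))
J = Rational(-3, 2) (J = Mul(-3, Mul(Rational(1, 6), Add(6, Mul(-1, 3)))) = Mul(-3, Mul(Rational(1, 6), Add(6, -3))) = Mul(-3, Mul(Rational(1, 6), 3)) = Mul(-3, Rational(1, 2)) = Rational(-3, 2) ≈ -1.5000)
Function('t')(d, p) = Add(42, d, p) (Function('t')(d, p) = Add(p, Add(d, 42)) = Add(p, Add(42, d)) = Add(42, d, p))
Function('y')(Y) = Rational(-47, 2) (Function('y')(Y) = Add(-25, Mul(-1, Rational(-3, 2))) = Add(-25, Rational(3, 2)) = Rational(-47, 2))
Add(Function('y')(-35), Mul(-1, Function('t')(V, -135))) = Add(Rational(-47, 2), Mul(-1, Add(42, -73, -135))) = Add(Rational(-47, 2), Mul(-1, -166)) = Add(Rational(-47, 2), 166) = Rational(285, 2)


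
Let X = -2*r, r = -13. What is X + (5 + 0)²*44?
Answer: 1126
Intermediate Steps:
X = 26 (X = -2*(-13) = 26)
X + (5 + 0)²*44 = 26 + (5 + 0)²*44 = 26 + 5²*44 = 26 + 25*44 = 26 + 1100 = 1126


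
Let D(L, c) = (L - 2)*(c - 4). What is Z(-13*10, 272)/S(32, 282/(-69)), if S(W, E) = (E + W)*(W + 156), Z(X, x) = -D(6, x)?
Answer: -3082/15087 ≈ -0.20428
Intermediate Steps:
D(L, c) = (-4 + c)*(-2 + L) (D(L, c) = (-2 + L)*(-4 + c) = (-4 + c)*(-2 + L))
Z(X, x) = 16 - 4*x (Z(X, x) = -(8 - 4*6 - 2*x + 6*x) = -(8 - 24 - 2*x + 6*x) = -(-16 + 4*x) = 16 - 4*x)
S(W, E) = (156 + W)*(E + W) (S(W, E) = (E + W)*(156 + W) = (156 + W)*(E + W))
Z(-13*10, 272)/S(32, 282/(-69)) = (16 - 4*272)/(32² + 156*(282/(-69)) + 156*32 + (282/(-69))*32) = (16 - 1088)/(1024 + 156*(282*(-1/69)) + 4992 + (282*(-1/69))*32) = -1072/(1024 + 156*(-94/23) + 4992 - 94/23*32) = -1072/(1024 - 14664/23 + 4992 - 3008/23) = -1072/120696/23 = -1072*23/120696 = -3082/15087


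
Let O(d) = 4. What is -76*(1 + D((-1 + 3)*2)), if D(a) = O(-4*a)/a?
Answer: -152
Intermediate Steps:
D(a) = 4/a
-76*(1 + D((-1 + 3)*2)) = -76*(1 + 4/(((-1 + 3)*2))) = -76*(1 + 4/((2*2))) = -76*(1 + 4/4) = -76*(1 + 4*(¼)) = -76*(1 + 1) = -76*2 = -152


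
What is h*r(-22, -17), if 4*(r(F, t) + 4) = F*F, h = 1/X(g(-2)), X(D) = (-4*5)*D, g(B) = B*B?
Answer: -117/80 ≈ -1.4625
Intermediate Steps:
g(B) = B**2
X(D) = -20*D
h = -1/80 (h = 1/(-20*(-2)**2) = 1/(-20*4) = 1/(-80) = -1/80 ≈ -0.012500)
r(F, t) = -4 + F**2/4 (r(F, t) = -4 + (F*F)/4 = -4 + F**2/4)
h*r(-22, -17) = -(-4 + (1/4)*(-22)**2)/80 = -(-4 + (1/4)*484)/80 = -(-4 + 121)/80 = -1/80*117 = -117/80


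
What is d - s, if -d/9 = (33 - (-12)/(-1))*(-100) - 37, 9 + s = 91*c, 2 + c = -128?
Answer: 31072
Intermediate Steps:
c = -130 (c = -2 - 128 = -130)
s = -11839 (s = -9 + 91*(-130) = -9 - 11830 = -11839)
d = 19233 (d = -9*((33 - (-12)/(-1))*(-100) - 37) = -9*((33 - (-12)*(-1))*(-100) - 37) = -9*((33 - 1*12)*(-100) - 37) = -9*((33 - 12)*(-100) - 37) = -9*(21*(-100) - 37) = -9*(-2100 - 37) = -9*(-2137) = 19233)
d - s = 19233 - 1*(-11839) = 19233 + 11839 = 31072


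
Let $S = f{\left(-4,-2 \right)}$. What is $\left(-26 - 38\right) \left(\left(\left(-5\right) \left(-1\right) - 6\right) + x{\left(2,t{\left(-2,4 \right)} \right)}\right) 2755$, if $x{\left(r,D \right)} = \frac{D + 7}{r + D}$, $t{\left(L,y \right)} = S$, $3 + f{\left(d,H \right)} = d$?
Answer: $176320$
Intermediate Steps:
$f{\left(d,H \right)} = -3 + d$
$S = -7$ ($S = -3 - 4 = -7$)
$t{\left(L,y \right)} = -7$
$x{\left(r,D \right)} = \frac{7 + D}{D + r}$
$\left(-26 - 38\right) \left(\left(\left(-5\right) \left(-1\right) - 6\right) + x{\left(2,t{\left(-2,4 \right)} \right)}\right) 2755 = \left(-26 - 38\right) \left(\left(\left(-5\right) \left(-1\right) - 6\right) + \frac{7 - 7}{-7 + 2}\right) 2755 = - 64 \left(\left(5 - 6\right) + \frac{1}{-5} \cdot 0\right) 2755 = - 64 \left(-1 - 0\right) 2755 = - 64 \left(-1 + 0\right) 2755 = \left(-64\right) \left(-1\right) 2755 = 64 \cdot 2755 = 176320$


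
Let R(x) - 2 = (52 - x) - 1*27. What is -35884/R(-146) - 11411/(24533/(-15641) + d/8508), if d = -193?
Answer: 255102773559016/36631967521 ≈ 6963.9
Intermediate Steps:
R(x) = 27 - x (R(x) = 2 + ((52 - x) - 1*27) = 2 + ((52 - x) - 27) = 2 + (25 - x) = 27 - x)
-35884/R(-146) - 11411/(24533/(-15641) + d/8508) = -35884/(27 - 1*(-146)) - 11411/(24533/(-15641) - 193/8508) = -35884/(27 + 146) - 11411/(24533*(-1/15641) - 193*1/8508) = -35884/173 - 11411/(-24533/15641 - 193/8508) = -35884*1/173 - 11411/(-211745477/133073628) = -35884/173 - 11411*(-133073628/211745477) = -35884/173 + 1518503169108/211745477 = 255102773559016/36631967521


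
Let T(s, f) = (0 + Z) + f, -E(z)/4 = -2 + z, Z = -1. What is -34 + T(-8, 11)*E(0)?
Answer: 46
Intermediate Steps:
E(z) = 8 - 4*z (E(z) = -4*(-2 + z) = 8 - 4*z)
T(s, f) = -1 + f (T(s, f) = (0 - 1) + f = -1 + f)
-34 + T(-8, 11)*E(0) = -34 + (-1 + 11)*(8 - 4*0) = -34 + 10*(8 + 0) = -34 + 10*8 = -34 + 80 = 46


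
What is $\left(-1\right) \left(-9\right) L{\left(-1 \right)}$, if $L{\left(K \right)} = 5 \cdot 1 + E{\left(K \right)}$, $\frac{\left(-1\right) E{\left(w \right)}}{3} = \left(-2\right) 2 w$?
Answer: $-63$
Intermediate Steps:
$E{\left(w \right)} = 12 w$ ($E{\left(w \right)} = - 3 \left(-2\right) 2 w = - 3 \left(- 4 w\right) = 12 w$)
$L{\left(K \right)} = 5 + 12 K$ ($L{\left(K \right)} = 5 \cdot 1 + 12 K = 5 + 12 K$)
$\left(-1\right) \left(-9\right) L{\left(-1 \right)} = \left(-1\right) \left(-9\right) \left(5 + 12 \left(-1\right)\right) = 9 \left(5 - 12\right) = 9 \left(-7\right) = -63$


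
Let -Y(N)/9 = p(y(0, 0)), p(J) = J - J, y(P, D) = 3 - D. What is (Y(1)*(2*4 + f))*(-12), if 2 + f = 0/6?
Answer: 0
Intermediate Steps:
p(J) = 0
f = -2 (f = -2 + 0/6 = -2 + 0*(⅙) = -2 + 0 = -2)
Y(N) = 0 (Y(N) = -9*0 = 0)
(Y(1)*(2*4 + f))*(-12) = (0*(2*4 - 2))*(-12) = (0*(8 - 2))*(-12) = (0*6)*(-12) = 0*(-12) = 0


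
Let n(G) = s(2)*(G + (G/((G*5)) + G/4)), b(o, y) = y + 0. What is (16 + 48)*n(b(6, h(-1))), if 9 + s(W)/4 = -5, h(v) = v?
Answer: 18816/5 ≈ 3763.2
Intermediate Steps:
b(o, y) = y
s(W) = -56 (s(W) = -36 + 4*(-5) = -36 - 20 = -56)
n(G) = -56/5 - 70*G (n(G) = -56*(G + (G/((G*5)) + G/4)) = -56*(G + (G/((5*G)) + G*(¼))) = -56*(G + (G*(1/(5*G)) + G/4)) = -56*(G + (⅕ + G/4)) = -56*(⅕ + 5*G/4) = -56/5 - 70*G)
(16 + 48)*n(b(6, h(-1))) = (16 + 48)*(-56/5 - 70*(-1)) = 64*(-56/5 + 70) = 64*(294/5) = 18816/5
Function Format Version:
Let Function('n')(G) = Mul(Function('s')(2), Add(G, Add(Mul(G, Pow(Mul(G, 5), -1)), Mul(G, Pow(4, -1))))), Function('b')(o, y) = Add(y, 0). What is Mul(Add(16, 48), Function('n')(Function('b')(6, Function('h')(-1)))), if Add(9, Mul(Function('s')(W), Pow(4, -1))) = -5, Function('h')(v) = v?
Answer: Rational(18816, 5) ≈ 3763.2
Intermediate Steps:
Function('b')(o, y) = y
Function('s')(W) = -56 (Function('s')(W) = Add(-36, Mul(4, -5)) = Add(-36, -20) = -56)
Function('n')(G) = Add(Rational(-56, 5), Mul(-70, G)) (Function('n')(G) = Mul(-56, Add(G, Add(Mul(G, Pow(Mul(G, 5), -1)), Mul(G, Pow(4, -1))))) = Mul(-56, Add(G, Add(Mul(G, Pow(Mul(5, G), -1)), Mul(G, Rational(1, 4))))) = Mul(-56, Add(G, Add(Mul(G, Mul(Rational(1, 5), Pow(G, -1))), Mul(Rational(1, 4), G)))) = Mul(-56, Add(G, Add(Rational(1, 5), Mul(Rational(1, 4), G)))) = Mul(-56, Add(Rational(1, 5), Mul(Rational(5, 4), G))) = Add(Rational(-56, 5), Mul(-70, G)))
Mul(Add(16, 48), Function('n')(Function('b')(6, Function('h')(-1)))) = Mul(Add(16, 48), Add(Rational(-56, 5), Mul(-70, -1))) = Mul(64, Add(Rational(-56, 5), 70)) = Mul(64, Rational(294, 5)) = Rational(18816, 5)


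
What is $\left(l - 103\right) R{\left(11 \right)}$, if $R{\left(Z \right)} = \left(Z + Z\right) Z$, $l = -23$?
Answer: $-30492$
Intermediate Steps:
$R{\left(Z \right)} = 2 Z^{2}$ ($R{\left(Z \right)} = 2 Z Z = 2 Z^{2}$)
$\left(l - 103\right) R{\left(11 \right)} = \left(-23 - 103\right) 2 \cdot 11^{2} = - 126 \cdot 2 \cdot 121 = \left(-126\right) 242 = -30492$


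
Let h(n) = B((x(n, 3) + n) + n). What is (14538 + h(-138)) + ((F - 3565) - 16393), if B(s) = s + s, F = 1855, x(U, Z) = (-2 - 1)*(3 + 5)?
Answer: -4165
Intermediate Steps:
x(U, Z) = -24 (x(U, Z) = -3*8 = -24)
B(s) = 2*s
h(n) = -48 + 4*n (h(n) = 2*((-24 + n) + n) = 2*(-24 + 2*n) = -48 + 4*n)
(14538 + h(-138)) + ((F - 3565) - 16393) = (14538 + (-48 + 4*(-138))) + ((1855 - 3565) - 16393) = (14538 + (-48 - 552)) + (-1710 - 16393) = (14538 - 600) - 18103 = 13938 - 18103 = -4165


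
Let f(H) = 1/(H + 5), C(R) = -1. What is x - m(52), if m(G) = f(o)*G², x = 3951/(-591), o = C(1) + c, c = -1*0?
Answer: -134489/197 ≈ -682.69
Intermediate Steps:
c = 0
o = -1 (o = -1 + 0 = -1)
x = -1317/197 (x = 3951*(-1/591) = -1317/197 ≈ -6.6853)
f(H) = 1/(5 + H)
m(G) = G²/4 (m(G) = G²/(5 - 1) = G²/4)
x - m(52) = -1317/197 - 52²/4 = -1317/197 - 2704/4 = -1317/197 - 1*676 = -1317/197 - 676 = -134489/197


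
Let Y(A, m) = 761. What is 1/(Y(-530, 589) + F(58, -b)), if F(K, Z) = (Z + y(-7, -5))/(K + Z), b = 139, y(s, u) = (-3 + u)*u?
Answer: 9/6860 ≈ 0.0013120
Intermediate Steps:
y(s, u) = u*(-3 + u)
F(K, Z) = (40 + Z)/(K + Z) (F(K, Z) = (Z - 5*(-3 - 5))/(K + Z) = (Z - 5*(-8))/(K + Z) = (Z + 40)/(K + Z) = (40 + Z)/(K + Z))
1/(Y(-530, 589) + F(58, -b)) = 1/(761 + (40 - 1*139)/(58 - 1*139)) = 1/(761 + (40 - 139)/(58 - 139)) = 1/(761 - 99/(-81)) = 1/(761 - 1/81*(-99)) = 1/(761 + 11/9) = 1/(6860/9) = 9/6860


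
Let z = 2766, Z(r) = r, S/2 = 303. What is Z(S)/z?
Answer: 101/461 ≈ 0.21909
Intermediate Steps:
S = 606 (S = 2*303 = 606)
Z(S)/z = 606/2766 = 606*(1/2766) = 101/461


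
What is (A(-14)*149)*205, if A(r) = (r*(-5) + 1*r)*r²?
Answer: 335261920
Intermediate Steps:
A(r) = -4*r³ (A(r) = (-5*r + r)*r² = (-4*r)*r² = -4*r³)
(A(-14)*149)*205 = (-4*(-14)³*149)*205 = (-4*(-2744)*149)*205 = (10976*149)*205 = 1635424*205 = 335261920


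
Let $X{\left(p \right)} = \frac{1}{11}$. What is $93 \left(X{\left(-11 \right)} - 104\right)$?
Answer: $- \frac{106299}{11} \approx -9663.5$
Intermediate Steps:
$X{\left(p \right)} = \frac{1}{11}$
$93 \left(X{\left(-11 \right)} - 104\right) = 93 \left(\frac{1}{11} - 104\right) = 93 \left(- \frac{1143}{11}\right) = - \frac{106299}{11}$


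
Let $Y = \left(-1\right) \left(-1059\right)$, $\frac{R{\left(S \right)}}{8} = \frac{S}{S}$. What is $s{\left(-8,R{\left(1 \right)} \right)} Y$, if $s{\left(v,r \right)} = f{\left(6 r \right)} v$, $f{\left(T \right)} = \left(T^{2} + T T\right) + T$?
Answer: $-39445632$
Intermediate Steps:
$f{\left(T \right)} = T + 2 T^{2}$ ($f{\left(T \right)} = \left(T^{2} + T^{2}\right) + T = 2 T^{2} + T = T + 2 T^{2}$)
$R{\left(S \right)} = 8$ ($R{\left(S \right)} = 8 \frac{S}{S} = 8 \cdot 1 = 8$)
$s{\left(v,r \right)} = 6 r v \left(1 + 12 r\right)$ ($s{\left(v,r \right)} = 6 r \left(1 + 2 \cdot 6 r\right) v = 6 r \left(1 + 12 r\right) v = 6 r v \left(1 + 12 r\right)$)
$Y = 1059$
$s{\left(-8,R{\left(1 \right)} \right)} Y = 6 \cdot 8 \left(-8\right) \left(1 + 12 \cdot 8\right) 1059 = 6 \cdot 8 \left(-8\right) \left(1 + 96\right) 1059 = 6 \cdot 8 \left(-8\right) 97 \cdot 1059 = \left(-37248\right) 1059 = -39445632$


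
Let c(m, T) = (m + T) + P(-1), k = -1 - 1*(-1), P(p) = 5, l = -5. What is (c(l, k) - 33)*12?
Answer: -396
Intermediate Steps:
k = 0 (k = -1 + 1 = 0)
c(m, T) = 5 + T + m (c(m, T) = (m + T) + 5 = (T + m) + 5 = 5 + T + m)
(c(l, k) - 33)*12 = ((5 + 0 - 5) - 33)*12 = (0 - 33)*12 = -33*12 = -396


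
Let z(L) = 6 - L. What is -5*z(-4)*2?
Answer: -100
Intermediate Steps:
-5*z(-4)*2 = -5*(6 - 1*(-4))*2 = -5*(6 + 4)*2 = -5*10*2 = -50*2 = -100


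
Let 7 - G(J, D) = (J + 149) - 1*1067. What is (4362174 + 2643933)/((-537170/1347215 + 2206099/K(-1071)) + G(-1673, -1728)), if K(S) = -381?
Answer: -719231412080781/327753944977 ≈ -2194.4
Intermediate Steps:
G(J, D) = 925 - J (G(J, D) = 7 - ((J + 149) - 1*1067) = 7 - ((149 + J) - 1067) = 7 - (-918 + J) = 7 + (918 - J) = 925 - J)
(4362174 + 2643933)/((-537170/1347215 + 2206099/K(-1071)) + G(-1673, -1728)) = (4362174 + 2643933)/((-537170/1347215 + 2206099/(-381)) + (925 - 1*(-1673))) = 7006107/((-537170*1/1347215 + 2206099*(-1/381)) + (925 + 1673)) = 7006107/((-107434/269443 - 2206099/381) + 2598) = 7006107/(-594458865211/102657783 + 2598) = 7006107/(-327753944977/102657783) = 7006107*(-102657783/327753944977) = -719231412080781/327753944977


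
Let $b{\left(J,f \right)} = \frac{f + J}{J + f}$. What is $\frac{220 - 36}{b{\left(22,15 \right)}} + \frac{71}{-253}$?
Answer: $\frac{46481}{253} \approx 183.72$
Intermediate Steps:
$b{\left(J,f \right)} = 1$ ($b{\left(J,f \right)} = \frac{J + f}{J + f} = 1$)
$\frac{220 - 36}{b{\left(22,15 \right)}} + \frac{71}{-253} = \frac{220 - 36}{1} + \frac{71}{-253} = \left(220 - 36\right) 1 + 71 \left(- \frac{1}{253}\right) = 184 \cdot 1 - \frac{71}{253} = 184 - \frac{71}{253} = \frac{46481}{253}$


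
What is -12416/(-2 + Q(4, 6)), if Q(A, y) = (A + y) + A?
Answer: -3104/3 ≈ -1034.7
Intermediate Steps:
Q(A, y) = y + 2*A
-12416/(-2 + Q(4, 6)) = -12416/(-2 + (6 + 2*4)) = -12416/(-2 + (6 + 8)) = -12416/(-2 + 14) = -12416/12 = (1/12)*(-12416) = -3104/3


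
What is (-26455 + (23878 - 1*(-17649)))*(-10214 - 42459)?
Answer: -793887456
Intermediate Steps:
(-26455 + (23878 - 1*(-17649)))*(-10214 - 42459) = (-26455 + (23878 + 17649))*(-52673) = (-26455 + 41527)*(-52673) = 15072*(-52673) = -793887456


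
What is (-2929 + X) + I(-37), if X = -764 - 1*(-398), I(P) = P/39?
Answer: -128542/39 ≈ -3295.9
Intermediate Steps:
I(P) = P/39 (I(P) = P*(1/39) = P/39)
X = -366 (X = -764 + 398 = -366)
(-2929 + X) + I(-37) = (-2929 - 366) + (1/39)*(-37) = -3295 - 37/39 = -128542/39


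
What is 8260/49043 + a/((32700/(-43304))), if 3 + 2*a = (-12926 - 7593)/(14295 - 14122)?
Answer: 5596634701342/69360288825 ≈ 80.689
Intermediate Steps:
a = -10519/173 (a = -3/2 + ((-12926 - 7593)/(14295 - 14122))/2 = -3/2 + (-20519/173)/2 = -3/2 + (-20519*1/173)/2 = -3/2 + (½)*(-20519/173) = -3/2 - 20519/346 = -10519/173 ≈ -60.803)
8260/49043 + a/((32700/(-43304))) = 8260/49043 - 10519/(173*(32700/(-43304))) = 8260*(1/49043) - 10519/(173*(32700*(-1/43304))) = 8260/49043 - 10519/(173*(-8175/10826)) = 8260/49043 - 10519/173*(-10826/8175) = 8260/49043 + 113878694/1414275 = 5596634701342/69360288825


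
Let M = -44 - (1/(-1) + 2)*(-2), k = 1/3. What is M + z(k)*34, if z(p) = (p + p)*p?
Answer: -310/9 ≈ -34.444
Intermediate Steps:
k = 1/3 ≈ 0.33333
z(p) = 2*p**2 (z(p) = (2*p)*p = 2*p**2)
M = -42 (M = -44 - (1*(-1) + 2)*(-2) = -44 - (-1 + 2)*(-2) = -44 - (-2) = -44 - 1*(-2) = -44 + 2 = -42)
M + z(k)*34 = -42 + (2*(1/3)**2)*34 = -42 + (2*(1/9))*34 = -42 + (2/9)*34 = -42 + 68/9 = -310/9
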